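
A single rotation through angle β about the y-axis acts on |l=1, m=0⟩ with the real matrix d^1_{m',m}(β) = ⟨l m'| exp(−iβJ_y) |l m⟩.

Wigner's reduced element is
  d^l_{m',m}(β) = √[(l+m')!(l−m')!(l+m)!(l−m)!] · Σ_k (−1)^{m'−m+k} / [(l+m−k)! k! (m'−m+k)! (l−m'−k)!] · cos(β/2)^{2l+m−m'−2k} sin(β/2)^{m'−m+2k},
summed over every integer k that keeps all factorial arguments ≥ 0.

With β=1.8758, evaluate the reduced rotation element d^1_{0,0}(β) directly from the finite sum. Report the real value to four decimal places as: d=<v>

d^1_{0,0}(β=1.8758) via Wigner's sum:
Half-angle: c=0.591483, s=0.806318. N=√(1·1·1·1)=1.000000
k: max(0,(0)−(0))=0 … min(1+(0),1−(0))=1
  k=0: (−1)^0·1.0000/(1)·0.5915^2·0.8063^0 = +0.349852
  k=1: (−1)^1·1.0000/(1)·0.5915^0·0.8063^2 = -0.650148
d^1_{0,0}(1.8758) = +0.349852 -0.650148 = -0.300297

d=-0.3003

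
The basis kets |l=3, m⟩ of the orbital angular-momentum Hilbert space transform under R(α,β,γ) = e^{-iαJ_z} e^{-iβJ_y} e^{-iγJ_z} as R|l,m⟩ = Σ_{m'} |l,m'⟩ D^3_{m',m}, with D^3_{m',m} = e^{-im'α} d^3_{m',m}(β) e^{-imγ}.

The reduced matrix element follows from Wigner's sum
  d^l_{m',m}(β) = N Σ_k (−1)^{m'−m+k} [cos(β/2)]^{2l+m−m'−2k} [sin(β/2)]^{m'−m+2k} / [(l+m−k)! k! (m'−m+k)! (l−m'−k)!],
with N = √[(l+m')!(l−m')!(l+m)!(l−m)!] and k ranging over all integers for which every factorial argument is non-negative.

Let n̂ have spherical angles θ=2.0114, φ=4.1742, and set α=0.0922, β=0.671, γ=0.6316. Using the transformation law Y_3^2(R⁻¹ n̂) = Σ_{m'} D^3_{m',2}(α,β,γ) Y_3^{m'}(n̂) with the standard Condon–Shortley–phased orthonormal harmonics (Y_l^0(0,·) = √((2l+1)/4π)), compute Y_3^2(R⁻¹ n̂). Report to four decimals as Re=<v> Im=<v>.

Need the full column D^3_{m',2} for m'=−3..3 at α=0.0922, β=0.671, γ=0.6316.
cos(β/2)=0.944246, sin(β/2)=0.329241
d^3_{-3,2}: single k=5 term ⇒ +0.008948;  D = +0.004935-0.007464i
d^3_{-2,2}: k∈[4..5] ⇒ +0.052384 -0.001274 = +0.051110;  D = +0.024144-0.045048i
d^3_{-1,2}: k∈[3..4] ⇒ +0.190033 -0.011552 = +0.178481;  D = +0.069470-0.164406i
d^3_{0,2}: k∈[2..3] ⇒ +0.471987 -0.057384 = +0.414603;  D = +0.125529-0.395143i
d^3_{1,2}: k∈[1..2] ⇒ +0.781519 -0.190033 = +0.591487;  D = +0.126421-0.577818i
d^3_{2,2}: k∈[0..1] ⇒ +0.708778 -0.430863 = +0.277915;  D = +0.034152-0.275809i
d^3_{3,2}: single k=0 term ⇒ -0.605362;  D = -0.018761+0.605071i
Y_3^{m'}(θ=2.0114,φ=4.1742) and Σ D·Y over m':
  (+0.0049-0.0075i)·(+0.3084+0.0135i)  (+0.0241-0.0450i)·(+0.1692+0.3139i)  (+0.0695-0.1644i)·(+0.0136-0.0227i)  (+0.1255-0.3951i)·(+0.3327+0.0000i)  (+0.1264-0.5778i)·(-0.0136-0.0227i)  (+0.0342-0.2758i)·(+0.1692-0.3139i)  (-0.0188+0.6051i)·(-0.3084+0.0135i)
Y_3^2(R⁻¹ n̂) = -0.039207-0.376864i

Re=-0.0392 Im=-0.3769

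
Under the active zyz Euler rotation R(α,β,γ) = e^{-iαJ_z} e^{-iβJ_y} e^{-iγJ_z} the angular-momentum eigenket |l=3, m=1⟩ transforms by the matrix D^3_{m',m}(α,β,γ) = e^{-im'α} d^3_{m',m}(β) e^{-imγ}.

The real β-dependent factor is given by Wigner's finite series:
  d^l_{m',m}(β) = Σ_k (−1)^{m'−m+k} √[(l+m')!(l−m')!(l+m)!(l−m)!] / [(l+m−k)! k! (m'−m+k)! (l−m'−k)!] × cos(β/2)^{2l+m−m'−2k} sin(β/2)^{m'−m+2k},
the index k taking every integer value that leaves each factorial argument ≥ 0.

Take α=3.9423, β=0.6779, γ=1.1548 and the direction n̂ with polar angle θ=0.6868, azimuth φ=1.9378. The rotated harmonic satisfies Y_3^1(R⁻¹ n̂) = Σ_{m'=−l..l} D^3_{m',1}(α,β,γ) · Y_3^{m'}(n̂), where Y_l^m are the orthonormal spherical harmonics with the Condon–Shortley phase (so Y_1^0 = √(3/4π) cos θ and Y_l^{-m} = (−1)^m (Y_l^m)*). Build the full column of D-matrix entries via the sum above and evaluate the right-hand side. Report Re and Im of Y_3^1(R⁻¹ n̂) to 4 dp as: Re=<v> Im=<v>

Re=-0.0138 Im=0.0069

Need the full column D^3_{m',1} for m'=−3..3 at α=3.9423, β=0.6779, γ=1.1548.
cos(β/2)=0.943104, sin(β/2)=0.332497
d^3_{-3,1}: single k=4 term ⇒ +0.042103;  D = -0.013383-0.039920i
d^3_{-2,1}: k∈[3..4] ⇒ +0.195017 -0.012120 = +0.182897;  D = +0.164958+0.078996i
d^3_{-1,1}: k∈[2..4] ⇒ +0.524766 -0.086968 +0.001351 = +0.439149;  D = -0.411905+0.152270i
d^3_{0,1}: k∈[1..3] ⇒ +0.859364 -0.320446 +0.013277 = +0.552195;  D = +0.223143-0.505100i
d^3_{1,1}: k∈[0..2] ⇒ +0.703653 -0.699688 +0.065226 = +0.069191;  D = +0.025967+0.064134i
d^3_{2,1}: k∈[0..1] ⇒ -0.784488 +0.195017 = -0.589471;  D = +0.546237+0.221588i
d^3_{3,1}: single k=0 term ⇒ +0.338735;  D = +0.309937-0.136677i
Y_3^{m'}(θ=0.6868,φ=1.9378) and Σ D·Y over m':
  (-0.0134-0.0399i)·(+0.0948+0.0481i)  (+0.1650+0.0790i)·(-0.2359+0.2128i)  (-0.4119+0.1523i)·(-0.1463-0.3806i)  (+0.2231-0.5051i)·(-0.0029+0.0000i)  (+0.0260+0.0641i)·(+0.1463-0.3806i)  (+0.5462+0.2216i)·(-0.2359-0.2128i)  (+0.3099-0.1367i)·(-0.0948+0.0481i)
Y_3^1(R⁻¹ n̂) = -0.013821+0.006874i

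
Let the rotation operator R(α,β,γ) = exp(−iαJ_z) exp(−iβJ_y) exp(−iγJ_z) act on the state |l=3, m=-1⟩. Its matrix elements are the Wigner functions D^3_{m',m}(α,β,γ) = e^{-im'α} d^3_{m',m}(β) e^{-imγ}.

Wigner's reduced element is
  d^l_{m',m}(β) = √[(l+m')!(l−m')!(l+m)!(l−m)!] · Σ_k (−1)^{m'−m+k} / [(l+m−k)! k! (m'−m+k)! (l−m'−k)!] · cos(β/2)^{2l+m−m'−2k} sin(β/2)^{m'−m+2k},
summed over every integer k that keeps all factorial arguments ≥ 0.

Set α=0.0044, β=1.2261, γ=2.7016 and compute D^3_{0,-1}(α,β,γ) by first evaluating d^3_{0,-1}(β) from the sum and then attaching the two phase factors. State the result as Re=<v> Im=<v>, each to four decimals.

D^3_{0,-1}(0.0044,1.2261,2.7016) = e^{-i·0·0.0044}·d^3_{0,-1}(1.2261)·e^{-i·-1·2.7016}. Compute d first:
Half-angle: c=0.817897, s=0.575365. N=√(6·6·2·24)=41.569219
The bounds max(0,m−m')=0 and min(l+m,l−m')=2 give 3 terms
  k=0: (−1)^1·41.5692/(12)·0.8179^5·0.5754^1 = -0.729503
  k=1: (−1)^2·41.5692/(4)·0.8179^3·0.5754^3 = +1.083022
  k=2: (−1)^3·41.5692/(12)·0.8179^1·0.5754^5 = -0.178651
d^3_{0,-1}(1.2261) = -0.729503 +1.083022 -0.178651 = +0.174869
Phases: e^{-i·(0)·0.0044}=+1.000000+0.000000i, e^{-i·(-1)·2.7016}=-0.904755+0.425933i ⇒ D=-0.158213+0.074482i

Re=-0.1582 Im=0.0745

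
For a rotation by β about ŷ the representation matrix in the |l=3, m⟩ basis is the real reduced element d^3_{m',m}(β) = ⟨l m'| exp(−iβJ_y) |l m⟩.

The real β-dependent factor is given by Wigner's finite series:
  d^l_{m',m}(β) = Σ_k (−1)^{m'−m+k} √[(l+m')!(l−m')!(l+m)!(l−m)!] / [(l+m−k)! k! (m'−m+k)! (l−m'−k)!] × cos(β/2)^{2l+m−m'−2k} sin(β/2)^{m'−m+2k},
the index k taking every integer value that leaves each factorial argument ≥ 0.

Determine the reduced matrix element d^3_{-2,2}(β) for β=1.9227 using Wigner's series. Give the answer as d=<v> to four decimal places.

d=0.4366

d^3_{-2,2}(β=1.9227) via Wigner's sum:
c=cos(1.9227/2)=0.572414, s=sin(1.9227/2)=0.819965; N=√[1·120·120·1]=120.000000
Admissible k: 4..5 (factorial args all ≥0)
  k=4: (−1)^0·120.0000/(24)·0.5724^2·0.8200^4 = +0.740579
  k=5: (−1)^1·120.0000/(120)·0.5724^0·0.8200^6 = -0.303929
d^3_{-2,2}(1.9227) = +0.740579 -0.303929 = +0.436650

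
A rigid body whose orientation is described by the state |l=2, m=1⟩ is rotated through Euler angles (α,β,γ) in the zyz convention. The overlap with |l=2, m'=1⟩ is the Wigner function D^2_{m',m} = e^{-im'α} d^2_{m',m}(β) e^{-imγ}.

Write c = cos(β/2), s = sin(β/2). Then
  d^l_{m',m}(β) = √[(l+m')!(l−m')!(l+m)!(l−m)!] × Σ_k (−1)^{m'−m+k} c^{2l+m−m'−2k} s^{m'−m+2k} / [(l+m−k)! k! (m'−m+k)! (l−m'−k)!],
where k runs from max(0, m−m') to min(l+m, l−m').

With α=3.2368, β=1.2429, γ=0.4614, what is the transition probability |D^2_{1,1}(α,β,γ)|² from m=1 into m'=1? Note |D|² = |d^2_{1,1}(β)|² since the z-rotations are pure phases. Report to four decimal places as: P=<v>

P=0.0553

Split into d^2_{1,1}(β=1.2429) × two z-phases.
With c≡cos(β/2)=0.813035 and s≡sin(β/2)=0.582215, N=[6·1·6·1]^{1/2}=6.000000
k∈{0,1} keeps every argument non-negative
  k=0: (−1)^0·6.0000/(6)·0.8130^4·0.5822^0 = +0.436955
  k=1: (−1)^1·6.0000/(2)·0.8130^2·0.5822^2 = -0.672212
d^2_{1,1}(1.2429) = +0.436955 -0.672212 = -0.235256
|D^2_{1,1}|² = |d^2_{1,1}(β)|² = (-0.235256)² = 0.055346 (the z-rotation phases have unit modulus)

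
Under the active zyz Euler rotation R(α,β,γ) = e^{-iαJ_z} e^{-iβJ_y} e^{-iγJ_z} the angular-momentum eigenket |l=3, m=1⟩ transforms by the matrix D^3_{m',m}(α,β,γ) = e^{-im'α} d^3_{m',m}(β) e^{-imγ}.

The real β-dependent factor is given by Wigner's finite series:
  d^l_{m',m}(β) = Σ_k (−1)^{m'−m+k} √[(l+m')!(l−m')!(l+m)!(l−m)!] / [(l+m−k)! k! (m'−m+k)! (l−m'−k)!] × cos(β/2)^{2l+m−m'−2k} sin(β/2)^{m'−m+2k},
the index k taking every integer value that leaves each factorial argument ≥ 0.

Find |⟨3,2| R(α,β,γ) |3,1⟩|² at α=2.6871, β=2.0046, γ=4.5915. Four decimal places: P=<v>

P=0.2210

Split into d^3_{2,1}(β=2.0046) × two z-phases.
c=cos(2.0046/2)=0.538365, s=sin(2.0046/2)=0.842711; N=√[120·1·24·2]=75.894664
k: max(0,(1)−(2))=0 … min(3+(1),3−(2))=1
  k=0: (−1)^1·75.8947/(24)·0.5384^5·0.8427^1 = -0.120522
  k=1: (−1)^2·75.8947/(12)·0.5384^3·0.8427^3 = +0.590607
d^3_{2,1}(2.0046) = -0.120522 +0.590607 = +0.470085
|D^3_{2,1}|² = |d^3_{2,1}(β)|² = (+0.470085)² = 0.220980 (the z-rotation phases have unit modulus)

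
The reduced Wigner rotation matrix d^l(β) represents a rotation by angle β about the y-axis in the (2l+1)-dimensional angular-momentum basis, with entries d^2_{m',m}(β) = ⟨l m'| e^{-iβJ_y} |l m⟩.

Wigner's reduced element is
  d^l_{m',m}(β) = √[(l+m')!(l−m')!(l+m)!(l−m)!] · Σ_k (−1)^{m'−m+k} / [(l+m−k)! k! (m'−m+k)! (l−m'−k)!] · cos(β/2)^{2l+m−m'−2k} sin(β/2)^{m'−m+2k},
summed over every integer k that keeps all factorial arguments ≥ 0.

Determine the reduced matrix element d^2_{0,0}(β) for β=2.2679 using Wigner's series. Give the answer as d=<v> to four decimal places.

d^2_{0,0}(β=2.2679) via Wigner's sum:
Half-angle: c=0.423084, s=0.906090. N=√(2·2·2·2)=4.000000
Admissible k: 0..2 (factorial args all ≥0)
  k=0: (−1)^0·4.0000/(4)·0.4231^4·0.9061^0 = +0.032041
  k=1: (−1)^1·4.0000/(1)·0.4231^2·0.9061^2 = -0.587836
  k=2: (−1)^2·4.0000/(4)·0.4231^0·0.9061^4 = +0.674041
d^2_{0,0}(2.2679) = +0.032041 -0.587836 +0.674041 = +0.118246

d=0.1182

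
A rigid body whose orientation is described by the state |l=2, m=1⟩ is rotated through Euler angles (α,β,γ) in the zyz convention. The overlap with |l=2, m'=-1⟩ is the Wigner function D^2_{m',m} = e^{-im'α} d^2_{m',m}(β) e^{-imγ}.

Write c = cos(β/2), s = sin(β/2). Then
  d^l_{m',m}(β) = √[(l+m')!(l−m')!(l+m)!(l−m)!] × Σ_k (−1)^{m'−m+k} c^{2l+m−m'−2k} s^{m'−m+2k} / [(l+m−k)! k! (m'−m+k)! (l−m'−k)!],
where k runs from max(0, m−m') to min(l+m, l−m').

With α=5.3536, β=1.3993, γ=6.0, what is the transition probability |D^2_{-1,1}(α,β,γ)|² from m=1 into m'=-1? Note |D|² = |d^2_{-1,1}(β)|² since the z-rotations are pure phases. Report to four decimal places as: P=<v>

P=0.3094

D^2_{-1,1}(5.3536,1.3993,6.0) = e^{-i·-1·5.3536}·d^2_{-1,1}(1.3993)·e^{-i·1·6.0}. Compute d first:
Half-angle: c=0.765068, s=0.643950. N=√(1·6·6·1)=6.000000
k∈{2,3} keeps every argument non-negative
  k=2: (−1)^0·6.0000/(2)·0.7651^2·0.6439^2 = +0.728157
  k=3: (−1)^1·6.0000/(6)·0.7651^0·0.6439^4 = -0.171952
d^2_{-1,1}(1.3993) = +0.728157 -0.171952 = +0.556205
|D^2_{-1,1}|² = |d^2_{-1,1}(β)|² = (+0.556205)² = 0.309364 (the z-rotation phases have unit modulus)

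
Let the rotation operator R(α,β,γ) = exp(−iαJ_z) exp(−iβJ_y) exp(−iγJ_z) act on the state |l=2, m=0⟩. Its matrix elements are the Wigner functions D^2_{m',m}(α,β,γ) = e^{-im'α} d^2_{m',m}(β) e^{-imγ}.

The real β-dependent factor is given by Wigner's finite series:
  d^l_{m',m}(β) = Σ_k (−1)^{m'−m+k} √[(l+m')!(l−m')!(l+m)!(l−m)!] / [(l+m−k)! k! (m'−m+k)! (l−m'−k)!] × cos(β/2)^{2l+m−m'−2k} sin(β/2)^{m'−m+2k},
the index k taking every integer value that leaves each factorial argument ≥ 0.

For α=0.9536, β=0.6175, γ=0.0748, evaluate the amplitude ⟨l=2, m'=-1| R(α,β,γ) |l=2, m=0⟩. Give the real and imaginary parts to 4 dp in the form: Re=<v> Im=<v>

First d^2_{-1,0}(β=0.6175), then the phase factors e^{-i(-1)α} and e^{-i(0)γ}:
With c≡cos(β/2)=0.952714 and s≡sin(β/2)=0.303868, N=[1·6·2·2]^{1/2}=4.898979
k: max(0,(0)−(-1))=1 … min(2+(0),2−(-1))=2
  k=1: (−1)^0·4.8990/(2)·0.9527^3·0.3039^1 = +0.643648
  k=2: (−1)^1·4.8990/(2)·0.9527^1·0.3039^3 = -0.065478
d^2_{-1,0}(0.6175) = +0.643648 -0.065478 = +0.578170
Attach z-rotation phases: D = e^{-i(-1)(0.9536)}·(+0.578170)·e^{-i(0)(0.0748)} = +0.334617+0.471500i

Re=0.3346 Im=0.4715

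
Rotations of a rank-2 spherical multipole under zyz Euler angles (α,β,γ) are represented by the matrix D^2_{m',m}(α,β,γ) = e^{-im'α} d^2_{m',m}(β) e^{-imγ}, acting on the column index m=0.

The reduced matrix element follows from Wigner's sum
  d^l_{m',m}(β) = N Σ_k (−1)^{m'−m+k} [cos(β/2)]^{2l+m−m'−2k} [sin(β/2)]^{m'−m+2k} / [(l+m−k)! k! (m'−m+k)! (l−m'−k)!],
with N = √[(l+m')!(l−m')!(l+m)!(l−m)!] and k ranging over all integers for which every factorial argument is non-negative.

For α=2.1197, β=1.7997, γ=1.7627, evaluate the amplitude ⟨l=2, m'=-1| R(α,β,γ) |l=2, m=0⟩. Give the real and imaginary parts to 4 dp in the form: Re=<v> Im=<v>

First d^2_{-1,0}(β=1.7997), then the phase factors e^{-i(-1)α} and e^{-i(0)γ}:
c=cos(1.7997/2)=0.621727, s=sin(1.7997/2)=0.783234; N=√[1·6·2·2]=4.898979
k: max(0,(0)−(-1))=1 … min(2+(0),2−(-1))=2
  k=1: (−1)^0·4.8990/(2)·0.6217^3·0.7832^1 = +0.461070
  k=2: (−1)^1·4.8990/(2)·0.6217^1·0.7832^3 = -0.731728
d^2_{-1,0}(1.7997) = +0.461070 -0.731728 = -0.270658
D = (-0.521752+0.853097i)·(-0.270658)·(+1.000000+0.000000i) = +0.141216-0.230897i

Re=0.1412 Im=-0.2309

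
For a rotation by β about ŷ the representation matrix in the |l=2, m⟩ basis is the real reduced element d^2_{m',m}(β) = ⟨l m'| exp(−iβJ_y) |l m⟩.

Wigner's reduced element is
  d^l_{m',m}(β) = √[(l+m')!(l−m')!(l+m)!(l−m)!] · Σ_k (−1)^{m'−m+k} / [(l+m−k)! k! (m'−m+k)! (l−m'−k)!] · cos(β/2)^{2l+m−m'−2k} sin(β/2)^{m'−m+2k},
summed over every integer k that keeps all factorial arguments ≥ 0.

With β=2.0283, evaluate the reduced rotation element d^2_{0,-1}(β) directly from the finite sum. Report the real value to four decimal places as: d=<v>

d=0.4853

d^2_{0,-1}(β=2.0283) via Wigner's sum:
With c≡cos(β/2)=0.528342 and s≡sin(β/2)=0.849032, N=[2·2·1·6]^{1/2}=4.898979
k: max(0,(-1)−(0))=0 … min(2+(-1),2−(0))=1
  k=0: (−1)^1·4.8990/(2)·0.5283^3·0.8490^1 = -0.306722
  k=1: (−1)^2·4.8990/(2)·0.5283^1·0.8490^3 = +0.792068
d^2_{0,-1}(2.0283) = -0.306722 +0.792068 = +0.485346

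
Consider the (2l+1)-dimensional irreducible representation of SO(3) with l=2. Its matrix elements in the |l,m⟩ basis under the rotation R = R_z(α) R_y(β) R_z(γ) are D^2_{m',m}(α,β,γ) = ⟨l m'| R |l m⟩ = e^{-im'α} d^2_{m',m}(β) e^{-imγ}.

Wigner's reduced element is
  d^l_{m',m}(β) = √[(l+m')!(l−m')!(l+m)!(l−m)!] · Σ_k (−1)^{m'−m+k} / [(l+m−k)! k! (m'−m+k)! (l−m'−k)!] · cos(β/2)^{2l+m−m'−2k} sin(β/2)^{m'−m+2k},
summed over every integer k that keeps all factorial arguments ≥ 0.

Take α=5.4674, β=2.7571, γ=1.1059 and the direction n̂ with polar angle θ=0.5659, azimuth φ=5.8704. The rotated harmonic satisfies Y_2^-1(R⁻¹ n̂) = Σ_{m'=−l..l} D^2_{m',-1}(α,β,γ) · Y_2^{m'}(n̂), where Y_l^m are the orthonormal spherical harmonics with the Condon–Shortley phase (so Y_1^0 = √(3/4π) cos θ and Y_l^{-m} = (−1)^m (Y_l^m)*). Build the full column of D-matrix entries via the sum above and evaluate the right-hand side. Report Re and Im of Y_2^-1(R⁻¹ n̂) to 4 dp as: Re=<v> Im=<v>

Re=0.0734 Im=0.3628

Need the full column D^2_{m',-1} for m'=−2..2 at α=5.4674, β=2.7571, γ=1.1059.
cos(β/2)=0.191064, sin(β/2)=0.981578
d^2_{-2,-1}: single k=1 term ⇒ +0.013693;  D = +0.011844-0.006871i
d^2_{-1,-1}: k∈[0..1] ⇒ +0.001333 -0.105519 = -0.104186;  D = -0.099832-0.029804i
d^2_{0,-1}: k∈[0..1] ⇒ -0.016770 +0.442618 = +0.425848;  D = +0.190920+0.380652i
d^2_{1,-1}: k∈[0..1] ⇒ +0.105519 -0.928322 = -0.822803;  D = +0.282824-0.772667i
d^2_{2,-1}: single k=0 term ⇒ -0.361396;  D = +0.332285-0.142105i
Y_2^{m'}(θ=0.5659,φ=5.8704) and Σ D·Y over m':
  (+0.0118-0.0069i)·(+0.0753+0.0816i)  (-0.0998-0.0298i)·(+0.3203+0.1403i)  (+0.1909+0.3807i)·(+0.3588+0.0000i)  (+0.2828-0.7727i)·(-0.3203+0.1403i)  (+0.3323-0.1421i)·(+0.0753-0.0816i)
Y_2^-1(R⁻¹ n̂) = +0.073377+0.362788i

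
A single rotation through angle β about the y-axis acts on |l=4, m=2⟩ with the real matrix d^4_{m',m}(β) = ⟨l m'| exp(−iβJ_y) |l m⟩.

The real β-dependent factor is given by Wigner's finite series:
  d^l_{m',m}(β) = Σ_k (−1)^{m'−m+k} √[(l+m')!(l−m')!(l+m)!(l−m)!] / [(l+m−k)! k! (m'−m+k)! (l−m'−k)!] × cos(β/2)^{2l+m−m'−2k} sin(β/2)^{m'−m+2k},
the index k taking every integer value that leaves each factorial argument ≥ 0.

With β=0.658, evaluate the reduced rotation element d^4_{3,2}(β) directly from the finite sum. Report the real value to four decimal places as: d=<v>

d=-0.5345

d^4_{3,2}(β=0.658) via Wigner's sum:
c=cos(0.658/2)=0.946366, s=sin(0.658/2)=0.323097; N=√[5040·1·720·2]=2693.993318
k: max(0,(2)−(3))=0 … min(4+(2),4−(3))=1
  k=0: (−1)^1·2693.9933/(720)·0.9464^7·0.3231^1 = -0.821884
  k=1: (−1)^2·2693.9933/(240)·0.9464^5·0.3231^3 = +0.287395
d^4_{3,2}(0.658) = -0.821884 +0.287395 = -0.534489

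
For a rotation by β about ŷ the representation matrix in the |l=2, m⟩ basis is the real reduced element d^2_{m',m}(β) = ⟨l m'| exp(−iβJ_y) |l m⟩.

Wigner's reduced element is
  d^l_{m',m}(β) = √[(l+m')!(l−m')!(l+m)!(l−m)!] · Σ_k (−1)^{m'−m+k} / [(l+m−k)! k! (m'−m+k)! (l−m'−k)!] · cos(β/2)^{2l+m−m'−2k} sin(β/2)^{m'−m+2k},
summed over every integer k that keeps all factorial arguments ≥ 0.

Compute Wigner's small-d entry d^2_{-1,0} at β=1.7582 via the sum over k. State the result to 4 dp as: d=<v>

d^2_{-1,0}(β=1.7582) via Wigner's sum:
c=cos(1.7582/2)=0.637845, s=sin(1.7582/2)=0.770165; N=√[1·6·2·2]=4.898979
k∈{1,2} keeps every argument non-negative
  k=1: (−1)^0·4.8990/(2)·0.6378^3·0.7702^1 = +0.489558
  k=2: (−1)^1·4.8990/(2)·0.6378^1·0.7702^3 = -0.713743
d^2_{-1,0}(1.7582) = +0.489558 -0.713743 = -0.224185

d=-0.2242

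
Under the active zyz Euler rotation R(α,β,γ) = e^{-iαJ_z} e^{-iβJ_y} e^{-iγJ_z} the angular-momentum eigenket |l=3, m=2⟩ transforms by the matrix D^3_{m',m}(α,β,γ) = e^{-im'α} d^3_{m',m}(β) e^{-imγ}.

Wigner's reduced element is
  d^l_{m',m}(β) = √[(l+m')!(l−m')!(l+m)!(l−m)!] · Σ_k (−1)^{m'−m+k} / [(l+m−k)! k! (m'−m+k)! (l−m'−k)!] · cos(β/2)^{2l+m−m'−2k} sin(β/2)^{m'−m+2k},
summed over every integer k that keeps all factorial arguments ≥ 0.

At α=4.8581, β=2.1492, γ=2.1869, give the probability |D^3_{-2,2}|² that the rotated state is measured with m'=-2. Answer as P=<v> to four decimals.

P=0.0463

D^3_{-2,2}(4.8581,2.1492,2.1869) = e^{-i·-2·4.8581}·d^3_{-2,2}(2.1492)·e^{-i·2·2.1869}. Compute d first:
Half-angle: c=0.476084, s=0.879400. N=√(1·120·120·1)=120.000000
Admissible k: 4..5 (factorial args all ≥0)
  k=4: (−1)^0·120.0000/(24)·0.4761^2·0.8794^4 = +0.677771
  k=5: (−1)^1·120.0000/(120)·0.4761^0·0.8794^6 = -0.462507
d^3_{-2,2}(2.1492) = +0.677771 -0.462507 = +0.215264
|D^3_{-2,2}|² = |d^3_{-2,2}(β)|² = (+0.215264)² = 0.046338 (the z-rotation phases have unit modulus)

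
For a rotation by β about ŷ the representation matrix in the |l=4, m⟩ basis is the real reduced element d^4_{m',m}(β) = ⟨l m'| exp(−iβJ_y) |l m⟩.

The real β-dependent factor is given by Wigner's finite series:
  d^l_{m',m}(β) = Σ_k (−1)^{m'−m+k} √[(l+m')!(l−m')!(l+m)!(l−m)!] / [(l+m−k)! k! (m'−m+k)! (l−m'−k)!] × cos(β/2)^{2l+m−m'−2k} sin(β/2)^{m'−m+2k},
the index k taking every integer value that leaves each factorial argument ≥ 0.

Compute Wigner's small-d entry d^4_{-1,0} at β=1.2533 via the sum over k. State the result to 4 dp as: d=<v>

d^4_{-1,0}(β=1.2533) via Wigner's sum:
With c≡cos(β/2)=0.809997 and s≡sin(β/2)=0.586435, N=[6·120·24·24]^{1/2}=643.987578
k: max(0,(0)−(-1))=1 … min(4+(0),4−(-1))=4
  k=1: (−1)^0·643.9876/(144)·0.8100^7·0.5864^1 = +0.599953
  k=2: (−1)^1·643.9876/(24)·0.8100^5·0.5864^3 = -1.886865
  k=3: (−1)^2·643.9876/(24)·0.8100^3·0.5864^5 = +0.989040
  k=4: (−1)^3·643.9876/(144)·0.8100^1·0.5864^7 = -0.086404
d^4_{-1,0}(1.2533) = +0.599953 -1.886865 +0.989040 -0.086404 = -0.384278

d=-0.3843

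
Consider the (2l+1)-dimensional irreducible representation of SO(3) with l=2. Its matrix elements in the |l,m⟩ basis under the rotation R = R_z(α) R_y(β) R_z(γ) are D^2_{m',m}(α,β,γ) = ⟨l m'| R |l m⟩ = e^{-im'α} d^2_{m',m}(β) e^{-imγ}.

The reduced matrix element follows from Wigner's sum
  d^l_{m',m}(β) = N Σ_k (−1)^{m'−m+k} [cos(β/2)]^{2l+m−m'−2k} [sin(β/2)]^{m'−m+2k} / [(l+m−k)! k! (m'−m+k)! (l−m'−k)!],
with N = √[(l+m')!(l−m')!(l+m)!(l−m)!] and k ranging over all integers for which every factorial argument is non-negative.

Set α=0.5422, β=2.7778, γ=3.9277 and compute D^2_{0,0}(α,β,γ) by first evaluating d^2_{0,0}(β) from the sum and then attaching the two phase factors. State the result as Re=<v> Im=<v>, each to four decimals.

Split into d^2_{0,0}(β=2.7778) × two z-phases.
Half-angle: c=0.180895, s=0.983502. N=√(2·2·2·2)=4.000000
Admissible k: 0..2 (factorial args all ≥0)
  k=0: (−1)^0·4.0000/(4)·0.1809^4·0.9835^0 = +0.001071
  k=1: (−1)^1·4.0000/(1)·0.1809^2·0.9835^2 = -0.126609
  k=2: (−1)^2·4.0000/(4)·0.1809^0·0.9835^4 = +0.935625
d^2_{0,0}(2.7778) = +0.001071 -0.126609 +0.935625 = +0.810087
Attach z-rotation phases: D = e^{-i(0)(0.5422)}·(+0.810087)·e^{-i(0)(3.9277)} = +0.810087+0.000000i

Re=0.8101 Im=0.0000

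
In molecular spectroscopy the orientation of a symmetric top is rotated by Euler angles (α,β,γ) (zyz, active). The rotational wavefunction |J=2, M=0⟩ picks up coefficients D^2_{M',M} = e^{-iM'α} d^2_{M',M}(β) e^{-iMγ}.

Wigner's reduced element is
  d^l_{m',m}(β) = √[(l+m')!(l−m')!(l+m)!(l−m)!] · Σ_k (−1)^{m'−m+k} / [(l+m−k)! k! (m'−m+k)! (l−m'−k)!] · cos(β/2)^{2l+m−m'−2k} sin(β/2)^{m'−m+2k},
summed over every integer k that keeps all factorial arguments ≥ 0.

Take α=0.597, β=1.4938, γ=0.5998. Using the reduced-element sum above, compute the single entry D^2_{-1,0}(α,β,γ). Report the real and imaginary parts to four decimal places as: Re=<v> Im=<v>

Re=0.0777 Im=0.0528

Split into d^2_{-1,0}(β=1.4938) × two z-phases.
With c≡cos(β/2)=0.733798 and s≡sin(β/2)=0.679367, N=[1·6·2·2]^{1/2}=4.898979
k∈{1,2} keeps every argument non-negative
  k=1: (−1)^0·4.8990/(2)·0.7338^3·0.6794^1 = +0.657522
  k=2: (−1)^1·4.8990/(2)·0.7338^1·0.6794^3 = -0.563594
d^2_{-1,0}(1.4938) = +0.657522 -0.563594 = +0.093929
Phases: e^{-i·(-1)·0.597}=+0.827026+0.562164i, e^{-i·(0)·0.5998}=+1.000000+0.000000i ⇒ D=+0.077681+0.052803i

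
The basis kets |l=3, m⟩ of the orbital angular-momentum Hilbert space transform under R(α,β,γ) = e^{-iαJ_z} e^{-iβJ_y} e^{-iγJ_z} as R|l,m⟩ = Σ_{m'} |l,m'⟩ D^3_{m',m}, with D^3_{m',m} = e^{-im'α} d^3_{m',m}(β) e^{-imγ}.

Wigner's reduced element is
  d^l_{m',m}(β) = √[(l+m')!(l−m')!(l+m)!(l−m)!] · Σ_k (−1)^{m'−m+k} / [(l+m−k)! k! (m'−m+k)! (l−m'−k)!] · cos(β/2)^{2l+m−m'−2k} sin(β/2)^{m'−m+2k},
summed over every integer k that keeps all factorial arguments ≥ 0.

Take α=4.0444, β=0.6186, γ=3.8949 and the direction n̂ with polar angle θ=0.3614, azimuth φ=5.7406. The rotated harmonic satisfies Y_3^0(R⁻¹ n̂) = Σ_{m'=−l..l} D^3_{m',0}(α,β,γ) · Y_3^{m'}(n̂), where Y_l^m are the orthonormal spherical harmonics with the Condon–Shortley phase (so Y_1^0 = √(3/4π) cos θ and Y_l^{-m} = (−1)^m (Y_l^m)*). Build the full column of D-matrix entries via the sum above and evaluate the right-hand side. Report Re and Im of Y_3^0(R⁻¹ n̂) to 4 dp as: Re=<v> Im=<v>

Re=-0.0793 Im=0.0000

Need the full column D^3_{m',0} for m'=−3..3 at α=4.0444, β=0.6186, γ=3.8949.
cos(β/2)=0.952547, sin(β/2)=0.304392
d^3_{-3,0}: single k=3 term ⇒ +0.109012;  D = +0.098943-0.045758i
d^3_{-2,0}: k∈[2..3] ⇒ +0.417804 -0.042664 = +0.375139;  D = -0.087282+0.364844i
d^3_{-1,0}: k∈[1..3] ⇒ +0.826905 -0.253321 +0.008623 = +0.582207;  D = -0.360624-0.457073i
d^3_{0,0}: k∈[0..3] ⇒ +0.746996 -0.686522 +0.070105 -0.000795 = +0.129784;  D = +0.129784+0.000000i
d^3_{1,0}: k∈[0..2] ⇒ -0.826905 +0.253321 -0.008623 = -0.582207;  D = +0.360624-0.457073i
d^3_{2,0}: k∈[0..1] ⇒ +0.417804 -0.042664 = +0.375139;  D = -0.087282-0.364844i
d^3_{3,0}: single k=0 term ⇒ -0.109012;  D = -0.098943-0.045758i
Y_3^{m'}(θ=0.3614,φ=5.7406) and Σ D·Y over m':
  (+0.0989-0.0458i)·(-0.0010+0.0184i)  (-0.0873+0.3648i)·(+0.0558+0.1057i)  (-0.3606-0.4571i)·(+0.3303+0.1991i)  (+0.1298+0.0000i)·(+0.4799+0.0000i)  (+0.3606-0.4571i)·(-0.3303+0.1991i)  (-0.0873-0.3648i)·(+0.0558-0.1057i)  (-0.0989-0.0458i)·(+0.0010+0.0184i)
Y_3^0(R⁻¹ n̂) = -0.079267+0.000000i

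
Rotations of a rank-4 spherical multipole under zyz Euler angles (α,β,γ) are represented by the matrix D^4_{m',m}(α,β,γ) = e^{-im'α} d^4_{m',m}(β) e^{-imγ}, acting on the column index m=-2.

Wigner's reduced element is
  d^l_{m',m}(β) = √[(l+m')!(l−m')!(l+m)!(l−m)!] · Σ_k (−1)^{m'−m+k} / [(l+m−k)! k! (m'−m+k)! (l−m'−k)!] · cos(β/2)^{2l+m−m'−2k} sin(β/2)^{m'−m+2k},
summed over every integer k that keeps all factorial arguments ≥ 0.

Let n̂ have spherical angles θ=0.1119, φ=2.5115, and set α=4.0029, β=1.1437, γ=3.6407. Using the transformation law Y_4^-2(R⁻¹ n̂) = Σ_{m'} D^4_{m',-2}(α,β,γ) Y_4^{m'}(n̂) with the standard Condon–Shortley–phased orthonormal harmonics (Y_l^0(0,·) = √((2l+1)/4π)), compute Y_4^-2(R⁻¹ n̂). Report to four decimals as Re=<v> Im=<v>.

Re=0.0469 Im=0.0439

Need the full column D^4_{m',-2} for m'=−4..4 at α=4.0029, β=1.1437, γ=3.6407.
cos(β/2)=0.840901, sin(β/2)=0.541189
d^4_{-4,-2}: single k=2 term ⇒ +0.547957;  D = -0.145600-0.528259i
d^4_{-3,-2}: k∈[1..2] ⇒ +0.602043 -0.748094 = -0.146051;  D = -0.132106-0.062281i
d^4_{-2,-2}: k∈[0..2] ⇒ +0.250011 -1.242649 +0.643378 = -0.349260;  D = +0.318797-0.142658i
d^4_{-1,-2}: k∈[0..2] ⇒ -0.682653 +1.413765 -0.390385 = +0.340727;  D = +0.097016-0.326623i
d^4_{0,-2}: k∈[0..2] ⇒ +0.982400 -1.085087 +0.168540 = +0.065853;  D = +0.035680+0.055350i
d^4_{1,-2}: k∈[0..2] ⇒ -0.942510 +0.585578 -0.048509 = -0.405441;  D = +0.401647+0.055335i
d^4_{2,-2}: k∈[0..2] ⇒ +0.643378 -0.213188 +0.007359 = +0.437548;  D = +0.327678-0.289957i
d^4_{3,-2}: k∈[0..1] ⇒ -0.309859 +0.042781 = -0.267078;  D = -0.003982-0.267048i
d^4_{4,-2}: single k=0 term ⇒ +0.094007;  D = -0.072228-0.060170i
Y_4^{m'}(θ=0.1119,φ=2.5115) and Σ D·Y over m':
  (-0.1456-0.5283i)·(-0.0001+0.0000i)  (-0.1321-0.0623i)·(+0.0005-0.0016i)  (+0.3188-0.1427i)·(+0.0075+0.0235i)  (+0.0970-0.3266i)·(-0.1660-0.1210i)  (+0.0357+0.0554i)·(+0.7941+0.0000i)  (+0.4016+0.0553i)·(+0.1660-0.1210i)  (+0.3277-0.2900i)·(+0.0075-0.0235i)  (-0.0040-0.2670i)·(-0.0005-0.0016i)  (-0.0722-0.0602i)·(-0.0001-0.0000i)
Y_4^-2(R⁻¹ n̂) = +0.046891+0.043887i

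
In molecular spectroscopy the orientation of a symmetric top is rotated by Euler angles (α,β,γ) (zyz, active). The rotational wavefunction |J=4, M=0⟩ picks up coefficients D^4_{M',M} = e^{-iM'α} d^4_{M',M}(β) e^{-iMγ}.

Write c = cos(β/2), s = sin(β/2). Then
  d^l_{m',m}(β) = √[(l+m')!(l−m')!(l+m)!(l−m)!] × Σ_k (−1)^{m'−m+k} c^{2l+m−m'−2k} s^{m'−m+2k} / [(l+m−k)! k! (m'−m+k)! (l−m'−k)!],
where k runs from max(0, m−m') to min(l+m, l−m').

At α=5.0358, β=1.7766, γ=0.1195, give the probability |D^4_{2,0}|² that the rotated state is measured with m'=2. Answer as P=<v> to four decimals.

P=0.0719

First d^4_{2,0}(β=1.7766), then the phase factors e^{-i(2)α} and e^{-i(0)γ}:
Half-angle: c=0.630732, s=0.776001. N=√(720·2·24·24)=910.735966
k: max(0,(0)−(2))=0 … min(4+(0),4−(2))=2
  k=0: (−1)^2·910.7360/(96)·0.6307^6·0.7760^2 = +0.359679
  k=1: (−1)^3·910.7360/(36)·0.6307^4·0.7760^4 = -1.451838
  k=2: (−1)^4·910.7360/(96)·0.6307^2·0.7760^6 = +0.824107
d^4_{2,0}(1.7766) = +0.359679 -1.451838 +0.824107 = -0.268052
|D^4_{2,0}|² = |d^4_{2,0}(β)|² = (-0.268052)² = 0.071852 (the z-rotation phases have unit modulus)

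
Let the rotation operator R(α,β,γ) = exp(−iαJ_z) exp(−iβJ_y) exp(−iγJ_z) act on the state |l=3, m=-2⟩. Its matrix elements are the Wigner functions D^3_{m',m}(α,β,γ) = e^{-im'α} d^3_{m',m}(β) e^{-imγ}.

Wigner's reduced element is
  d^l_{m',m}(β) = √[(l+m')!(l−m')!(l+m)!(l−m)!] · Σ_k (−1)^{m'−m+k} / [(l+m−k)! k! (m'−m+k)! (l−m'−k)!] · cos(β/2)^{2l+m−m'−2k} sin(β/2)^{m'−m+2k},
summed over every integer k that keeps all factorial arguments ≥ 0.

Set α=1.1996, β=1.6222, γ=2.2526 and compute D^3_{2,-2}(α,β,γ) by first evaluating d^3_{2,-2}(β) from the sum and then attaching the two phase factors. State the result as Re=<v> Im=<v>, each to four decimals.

Split into d^3_{2,-2}(β=1.6222) × two z-phases.
c=cos(1.6222/2)=0.688701, s=sin(1.6222/2)=0.725045; N=√[120·1·1·120]=120.000000
k: max(0,(-2)−(2))=0 … min(3+(-2),3−(2))=1
  k=0: (−1)^4·120.0000/(24)·0.6887^2·0.7250^4 = +0.655378
  k=1: (−1)^5·120.0000/(120)·0.6887^0·0.7250^6 = -0.145275
d^3_{2,-2}(1.6222) = +0.655378 -0.145275 = +0.510104
Attach z-rotation phases: D = e^{-i(2)(1.1996)}·(+0.510104)·e^{-i(-2)(2.2526)} = -0.260161+0.438773i

Re=-0.2602 Im=0.4388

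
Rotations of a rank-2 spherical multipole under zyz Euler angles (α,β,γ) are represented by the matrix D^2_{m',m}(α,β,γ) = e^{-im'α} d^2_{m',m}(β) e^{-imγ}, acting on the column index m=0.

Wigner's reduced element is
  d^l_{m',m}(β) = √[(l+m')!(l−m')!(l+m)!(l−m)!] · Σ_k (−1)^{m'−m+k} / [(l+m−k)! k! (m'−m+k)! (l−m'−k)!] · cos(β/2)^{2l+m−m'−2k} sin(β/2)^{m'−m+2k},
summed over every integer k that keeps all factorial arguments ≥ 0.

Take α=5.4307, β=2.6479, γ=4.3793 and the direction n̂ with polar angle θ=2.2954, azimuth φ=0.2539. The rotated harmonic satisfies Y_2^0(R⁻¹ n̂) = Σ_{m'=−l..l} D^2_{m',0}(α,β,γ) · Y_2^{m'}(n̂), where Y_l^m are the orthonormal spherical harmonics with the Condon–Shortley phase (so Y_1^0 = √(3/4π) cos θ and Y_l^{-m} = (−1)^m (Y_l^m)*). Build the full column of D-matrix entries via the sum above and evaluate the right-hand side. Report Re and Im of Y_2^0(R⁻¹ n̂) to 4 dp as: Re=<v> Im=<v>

Need the full column D^2_{m',0} for m'=−2..2 at α=5.4307, β=2.6479, γ=4.3793.
cos(β/2)=0.244347, sin(β/2)=0.969688
d^2_{-2,0}: single k=2 term ⇒ +0.137516;  D = -0.018396-0.136280i
d^2_{-1,0}: k∈[1..2] ⇒ +0.034652 -0.545731 = -0.511079;  D = -0.336348+0.384801i
d^2_{0,0}: k∈[0..2] ⇒ +0.003565 -0.224563 +0.884154 = +0.663155;  D = +0.663155+0.000000i
d^2_{1,0}: k∈[0..1] ⇒ -0.034652 +0.545731 = +0.511079;  D = +0.336348+0.384801i
d^2_{2,0}: single k=0 term ⇒ +0.137516;  D = -0.018396+0.136280i
Y_2^{m'}(θ=2.2954,φ=0.2539) and Σ D·Y over m':
  (-0.0184-0.1363i)·(+0.1892-0.1053i)  (-0.3363+0.3848i)·(-0.3711+0.0963i)  (+0.6632+0.0000i)·(+0.1003+0.0000i)  (+0.3363+0.3848i)·(+0.3711+0.0963i)  (-0.0184+0.1363i)·(+0.1892+0.1053i)
Y_2^0(R⁻¹ n̂) = +0.206399+0.000000i

Re=0.2064 Im=0.0000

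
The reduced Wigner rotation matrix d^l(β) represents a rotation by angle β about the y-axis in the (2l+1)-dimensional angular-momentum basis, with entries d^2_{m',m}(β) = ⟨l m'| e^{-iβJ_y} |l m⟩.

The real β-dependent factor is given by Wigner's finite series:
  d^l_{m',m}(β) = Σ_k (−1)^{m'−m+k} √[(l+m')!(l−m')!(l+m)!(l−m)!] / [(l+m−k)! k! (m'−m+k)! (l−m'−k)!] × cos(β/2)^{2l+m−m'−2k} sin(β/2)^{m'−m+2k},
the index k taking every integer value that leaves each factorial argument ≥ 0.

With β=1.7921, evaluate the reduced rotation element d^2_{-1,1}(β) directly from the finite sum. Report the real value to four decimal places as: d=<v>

d^2_{-1,1}(β=1.7921) via Wigner's sum:
c=cos(1.7921/2)=0.624699, s=sin(1.7921/2)=0.780865; N=√[1·6·6·1]=6.000000
k: max(0,(1)−(-1))=2 … min(2+(1),2−(-1))=3
  k=2: (−1)^0·6.0000/(2)·0.6247^2·0.7809^2 = +0.713864
  k=3: (−1)^1·6.0000/(6)·0.6247^0·0.7809^4 = -0.371796
d^2_{-1,1}(1.7921) = +0.713864 -0.371796 = +0.342068

d=0.3421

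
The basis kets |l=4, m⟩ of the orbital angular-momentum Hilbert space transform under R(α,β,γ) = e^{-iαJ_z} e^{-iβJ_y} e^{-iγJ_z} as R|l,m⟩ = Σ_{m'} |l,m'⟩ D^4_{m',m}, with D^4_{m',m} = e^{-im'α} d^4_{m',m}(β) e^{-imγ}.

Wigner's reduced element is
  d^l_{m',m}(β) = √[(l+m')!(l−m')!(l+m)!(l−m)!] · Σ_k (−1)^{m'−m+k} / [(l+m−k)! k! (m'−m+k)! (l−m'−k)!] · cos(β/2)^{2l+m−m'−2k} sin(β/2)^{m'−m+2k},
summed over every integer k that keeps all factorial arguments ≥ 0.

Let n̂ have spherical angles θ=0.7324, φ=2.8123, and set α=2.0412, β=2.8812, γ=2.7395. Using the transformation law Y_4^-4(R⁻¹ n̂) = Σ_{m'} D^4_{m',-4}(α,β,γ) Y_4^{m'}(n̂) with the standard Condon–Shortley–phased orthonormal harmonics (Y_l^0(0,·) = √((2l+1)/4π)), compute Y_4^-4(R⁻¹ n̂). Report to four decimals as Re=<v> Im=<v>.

Need the full column D^4_{m',-4} for m'=−4..4 at α=2.0412, β=2.8812, γ=2.7395.
cos(β/2)=0.129829, sin(β/2)=0.991536
d^4_{-4,-4}: single k=0 term ⇒ +0.000000;  D = +0.000000+0.000000i
d^4_{-3,-4}: single k=0 term ⇒ -0.000002;  D = +0.000000+0.000002i
d^4_{-2,-4}: single k=0 term ⇒ +0.000025;  D = -0.000020+0.000015i
d^4_{-1,-4}: single k=0 term ⇒ -0.000269;  D = -0.000244-0.000113i
d^4_{0,-4}: single k=0 term ⇒ +0.002298;  D = -0.000086-0.002296i
d^4_{1,-4}: single k=0 term ⇒ -0.015695;  D = +0.013713-0.007634i
d^4_{2,-4}: single k=0 term ⇒ +0.084757;  D = +0.070314+0.047325i
d^4_{3,-4}: single k=0 term ⇒ -0.346001;  D = -0.042111+0.343428i
d^4_{4,-4}: single k=0 term ⇒ +0.934263;  D = -0.878135+0.318946i
Y_4^{m'}(θ=0.7324,φ=2.8123) and Σ D·Y over m':
  (+0.0000+0.0000i)·(+0.0222+0.0856i)  (+0.0000+0.0000i)·(-0.1532-0.2323i)  (-0.0000+0.0000i)·(+0.3395+0.2627i)  (-0.0002-0.0001i)·(-0.1937-0.0662i)  (-0.0001-0.0023i)·(-0.3055+0.0000i)  (+0.0137-0.0076i)·(+0.1937-0.0662i)  (+0.0703+0.0473i)·(+0.3395-0.2627i)  (-0.0421+0.3434i)·(+0.1532-0.2323i)  (-0.8781+0.3189i)·(+0.0222-0.0856i)
Y_4^-4(R⁻¹ n̂) = +0.119659+0.140605i

Re=0.1197 Im=0.1406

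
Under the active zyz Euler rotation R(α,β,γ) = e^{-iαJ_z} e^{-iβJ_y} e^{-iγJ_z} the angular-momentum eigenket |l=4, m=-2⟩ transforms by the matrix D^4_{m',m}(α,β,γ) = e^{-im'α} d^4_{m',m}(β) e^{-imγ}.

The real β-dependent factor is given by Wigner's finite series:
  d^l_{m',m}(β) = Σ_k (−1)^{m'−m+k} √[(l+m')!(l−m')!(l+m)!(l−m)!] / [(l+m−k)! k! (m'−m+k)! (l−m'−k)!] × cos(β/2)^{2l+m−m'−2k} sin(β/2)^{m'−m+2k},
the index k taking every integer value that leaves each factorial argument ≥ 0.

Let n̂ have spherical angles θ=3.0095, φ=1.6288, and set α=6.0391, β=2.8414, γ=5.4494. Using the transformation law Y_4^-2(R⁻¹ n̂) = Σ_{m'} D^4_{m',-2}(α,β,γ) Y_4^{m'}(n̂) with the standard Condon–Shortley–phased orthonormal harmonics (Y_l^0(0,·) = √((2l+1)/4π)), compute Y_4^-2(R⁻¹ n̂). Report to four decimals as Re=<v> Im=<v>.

Need the full column D^4_{m',-2} for m'=−4..4 at α=6.0391, β=2.8414, γ=5.4494.
cos(β/2)=0.149533, sin(β/2)=0.988757
d^4_{-4,-2}: single k=2 term ⇒ +0.000058;  D = -0.000051-0.000028i
d^4_{-3,-2}: k∈[1..2] ⇒ +0.000006 -0.000811 = -0.000805;  D = +0.000594+0.000544i
d^4_{-2,-2}: k∈[0..2] ⇒ +0.000000 -0.000131 +0.007168 = +0.007037;  D = -0.003886-0.005867i
d^4_{-1,-2}: k∈[0..2] ⇒ -0.000007 +0.001533 -0.044687 = -0.043160;  D = +0.014428+0.040677i
d^4_{0,-2}: k∈[0..2] ⇒ +0.000104 -0.012089 +0.198214 = +0.186228;  D = -0.017994-0.185357i
d^4_{1,-2}: k∈[0..2] ⇒ -0.001022 +0.067030 -0.586139 = -0.520131;  D = -0.076344+0.514498i
d^4_{2,-2}: k∈[0..2] ⇒ +0.007168 -0.250723 +0.913514 = +0.669960;  D = +0.255576-0.619295i
d^4_{3,-2}: k∈[0..1] ⇒ -0.035469 +0.516926 = +0.481457;  D = +0.285776-0.387470i
d^4_{4,-2}: single k=0 term ⇒ +0.110558;  D = +0.085181-0.070479i
Y_4^{m'}(θ=3.0095,φ=1.6288) and Σ D·Y over m':
  (-0.0001-0.0000i)·(+0.0001-0.0000i)  (+0.0006+0.0005i)·(-0.0005-0.0028i)  (-0.0039-0.0059i)·(-0.0339+0.0039i)  (+0.0144+0.0407i)·(+0.0139+0.2392i)  (-0.0180-0.1854i)·(+0.7740+0.0000i)  (-0.0763+0.5145i)·(-0.0139+0.2392i)  (+0.2556-0.6193i)·(-0.0339-0.0039i)  (+0.2858-0.3875i)·(+0.0005-0.0028i)  (+0.0852-0.0705i)·(+0.0001+0.0000i)
Y_4^-2(R⁻¹ n̂) = -0.157322-0.145692i

Re=-0.1573 Im=-0.1457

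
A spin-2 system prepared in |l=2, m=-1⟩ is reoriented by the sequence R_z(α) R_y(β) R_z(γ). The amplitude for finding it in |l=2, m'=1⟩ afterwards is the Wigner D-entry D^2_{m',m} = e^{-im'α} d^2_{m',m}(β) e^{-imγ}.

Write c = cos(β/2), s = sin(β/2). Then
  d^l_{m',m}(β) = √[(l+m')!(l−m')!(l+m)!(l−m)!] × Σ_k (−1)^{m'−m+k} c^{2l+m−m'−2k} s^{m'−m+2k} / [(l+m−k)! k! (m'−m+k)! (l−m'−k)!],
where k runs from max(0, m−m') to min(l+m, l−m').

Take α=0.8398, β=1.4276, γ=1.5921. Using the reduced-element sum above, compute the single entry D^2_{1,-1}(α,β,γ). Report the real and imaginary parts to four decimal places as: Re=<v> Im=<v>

Re=0.4023 Im=0.3765

Split into d^2_{1,-1}(β=1.4276) × two z-phases.
c=cos(1.4276/2)=0.755879, s=sin(1.4276/2)=0.654711; N=√[6·1·1·6]=6.000000
The bounds max(0,m−m')=0 and min(l+m,l−m')=1 give 2 terms
  k=0: (−1)^2·6.0000/(2)·0.7559^2·0.6547^2 = +0.734726
  k=1: (−1)^3·6.0000/(6)·0.7559^0·0.6547^4 = -0.183738
d^2_{1,-1}(1.4276) = +0.734726 -0.183738 = +0.550988
D = (+0.667612-0.744510i)·(+0.550988)·(-0.021302+0.999773i) = +0.402287+0.376501i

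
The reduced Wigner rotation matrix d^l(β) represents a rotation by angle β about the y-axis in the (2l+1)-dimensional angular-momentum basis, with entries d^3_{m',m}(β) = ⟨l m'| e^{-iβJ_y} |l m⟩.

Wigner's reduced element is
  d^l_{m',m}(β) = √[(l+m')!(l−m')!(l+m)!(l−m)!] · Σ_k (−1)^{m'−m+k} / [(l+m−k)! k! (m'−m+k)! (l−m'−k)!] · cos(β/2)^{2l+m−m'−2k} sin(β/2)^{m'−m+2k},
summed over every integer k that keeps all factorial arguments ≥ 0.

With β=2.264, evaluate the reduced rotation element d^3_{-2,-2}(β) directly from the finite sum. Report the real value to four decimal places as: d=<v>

d^3_{-2,-2}(β=2.264) via Wigner's sum:
c=cos(2.264/2)=0.424850, s=sin(2.264/2)=0.905264; N=√[1·120·1·120]=120.000000
k: max(0,(-2)−(-2))=0 … min(3+(-2),3−(-2))=1
  k=0: (−1)^0·120.0000/(120)·0.4249^6·0.9053^0 = +0.005881
  k=1: (−1)^1·120.0000/(24)·0.4249^4·0.9053^2 = -0.133494
d^3_{-2,-2}(2.264) = +0.005881 -0.133494 = -0.127614

d=-0.1276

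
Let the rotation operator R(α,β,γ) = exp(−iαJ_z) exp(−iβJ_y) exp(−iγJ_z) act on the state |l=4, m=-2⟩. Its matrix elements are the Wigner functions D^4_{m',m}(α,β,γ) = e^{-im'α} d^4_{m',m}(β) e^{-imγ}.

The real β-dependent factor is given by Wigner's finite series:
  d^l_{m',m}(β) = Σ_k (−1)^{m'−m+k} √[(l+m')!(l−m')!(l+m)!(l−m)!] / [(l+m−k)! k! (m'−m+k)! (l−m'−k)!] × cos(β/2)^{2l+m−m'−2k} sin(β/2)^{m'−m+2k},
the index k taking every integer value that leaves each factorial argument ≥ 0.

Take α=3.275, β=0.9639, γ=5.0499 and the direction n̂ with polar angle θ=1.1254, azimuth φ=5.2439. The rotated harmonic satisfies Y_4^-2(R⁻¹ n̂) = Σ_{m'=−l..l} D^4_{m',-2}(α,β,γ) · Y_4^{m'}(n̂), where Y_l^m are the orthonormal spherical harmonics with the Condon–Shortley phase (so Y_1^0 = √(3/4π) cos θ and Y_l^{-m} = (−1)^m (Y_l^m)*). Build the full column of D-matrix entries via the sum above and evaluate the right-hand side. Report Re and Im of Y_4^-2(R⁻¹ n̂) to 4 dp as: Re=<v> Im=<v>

Need the full column D^4_{m',-2} for m'=−4..4 at α=3.275, β=0.9639, γ=5.0499.
cos(β/2)=0.886093, sin(β/2)=0.463508
d^4_{-4,-2}: single k=2 term ⇒ +0.550261;  D = -0.194947-0.514570i
d^4_{-3,-2}: k∈[1..2] ⇒ +0.743833 -0.610594 = +0.133239;  D = +0.063357+0.117211i
d^4_{-2,-2}: k∈[0..2] ⇒ +0.380044 -1.247874 +0.426812 = -0.441018;  D = +0.259453+0.356625i
d^4_{-1,-2}: k∈[0..2] ⇒ -0.843428 +1.153915 -0.210493 = +0.099994;  D = +0.069059+0.072316i
d^4_{0,-2}: k∈[0..2] ⇒ +0.986531 -0.719839 +0.073862 = +0.340554;  D = -0.265868-0.212817i
d^4_{1,-2}: k∈[0..2] ⇒ -0.769277 +0.315740 -0.017279 = -0.470815;  D = -0.403431-0.242715i
d^4_{2,-2}: k∈[0..2] ⇒ +0.426812 -0.093429 +0.002130 = +0.335513;  D = -0.307945-0.133187i
d^4_{3,-2}: k∈[0..1] ⇒ -0.167074 +0.015239 = -0.151835;  D = -0.146138-0.041201i
d^4_{4,-2}: single k=0 term ⇒ +0.041198;  D = -0.040787-0.005806i
Y_4^{m'}(θ=1.1254,φ=5.2439) and Σ D·Y over m':
  (-0.1949-0.5146i)·(-0.1547-0.2494i)  (+0.0634+0.1172i)·(-0.3962+0.0094i)  (+0.2595+0.3566i)·(-0.0396+0.0712i)  (+0.0691+0.0723i)·(-0.1586-0.2697i)  (-0.2659-0.2128i)·(-0.1441+0.0000i)  (-0.4034-0.2427i)·(+0.1586-0.2697i)  (-0.3079-0.1332i)·(-0.0396-0.0712i)  (-0.1461-0.0412i)·(+0.3962+0.0094i)  (-0.0408-0.0058i)·(-0.1547+0.2494i)
Y_4^-2(R⁻¹ n̂) = -0.289652+0.157875i

Re=-0.2897 Im=0.1579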